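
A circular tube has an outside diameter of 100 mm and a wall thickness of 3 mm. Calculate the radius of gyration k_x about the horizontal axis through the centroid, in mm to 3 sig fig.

k_x ≈ 34.3 mm

Split into non-overlapping primitives; take the origin at the lower-left of the bounding box.
Outer circle: ⌀100, A = 7 854 mm², y = 50 mm, Ī = 4 908 739 mm⁴.
Bore (subtracted): ⌀94, A = 6939.8 mm², y = 50 mm, Ī = 3 832 492 mm⁴.
By symmetry the centroid is at mid-height, ȳ = 50 mm.
All pieces are centred on the horizontal axis through the centroid, so I = ΣĪ (holes subtracted) = 1 076 246 mm⁴.
Radius of gyration: k = √(I/A) = √(1 076 246 / 914.2) = 34.311 mm.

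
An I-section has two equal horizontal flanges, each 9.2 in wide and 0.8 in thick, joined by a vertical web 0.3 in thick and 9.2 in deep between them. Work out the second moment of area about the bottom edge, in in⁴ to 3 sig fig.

Decompose the section into non-overlapping parts with the origin at the bottom-left of its bounding rectangle.
Bottom flange: 9.2 × 0.8, A = 7.36 in², y = 0.4 in, Ī = 0.39253 in⁴.
Web: 0.3 × 9.2, A = 2.76 in², y = 5.4 in, Ī = 19.467 in⁴.
Top flange: 9.2 × 0.8, A = 7.36 in², y = 10.4 in, Ī = 0.39253 in⁴.
Transfer each piece to the bottom edge using Ī + A·d² with d = y − 0:
  bottom flange: d = 0.4 in → contributes +1.5701 in⁴
  web: d = 5.4 in → contributes +99.949 in⁴
  top flange: d = 10.4 in → contributes +796.45 in⁴
Total I = 897.97 in⁴.

I_base ≈ 898 in⁴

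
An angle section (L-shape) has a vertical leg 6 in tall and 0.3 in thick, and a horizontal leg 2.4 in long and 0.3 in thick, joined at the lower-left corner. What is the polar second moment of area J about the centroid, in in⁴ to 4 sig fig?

J ≈ 10.11 in⁴

Break the section into simple shapes (no overlaps), measuring from the bottom-left corner of the bounding box.
Vertical leg: 0.3 × 6, A = 1.8 in², y = 3 in, Ī = 5.4 in⁴.
Horizontal leg (remainder): 2.1 × 0.3, A = 0.63 in², y = 0.15 in, Ī = 0.004725 in⁴.
Centroid: ȳ = ΣA·y / ΣA = 2.26111 in.
Transfer each piece to the centroidal x-axis using Ī + A·d² with d = y − 2.26111:
  vertical leg: d = 0.738889 in → contributes +6.38272 in⁴
  horizontal leg (remainder): d = -2.11111 in → contributes +2.8125 in⁴
Total I = 9.19523 in⁴.
For the y-axis: x̄ = 0.461111 in.
Repeating about the centroidal y-axis gives I_y = 0.917025 in⁴.
Polar second moment: J = I_x + I_y = 10.1123 in⁴.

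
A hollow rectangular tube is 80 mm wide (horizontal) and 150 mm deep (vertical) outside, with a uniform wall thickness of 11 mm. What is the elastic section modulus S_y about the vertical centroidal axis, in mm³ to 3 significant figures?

S_y ≈ 1.08 × 10⁵ mm³

Treat the section as a set of non-overlapping primitives; coordinates are from the bounding-box lower-left.
Outer rectangle: 80 × 150, A = 12 000 mm², x = 40 mm, Ī = 6 400 000 mm⁴.
Inner void (subtracted): 58 × 128, A = 7 424 mm², x = 40 mm, Ī = 2 081 195 mm⁴.
By symmetry the centroid is at mid-width, x̄ = 40 mm.
All pieces are centred on the vertical centroidal axis, so I = ΣĪ (holes subtracted) = 4 318 805 mm⁴.
Extreme fibre distance c = 40 mm; S = I/c = 107 970 mm³.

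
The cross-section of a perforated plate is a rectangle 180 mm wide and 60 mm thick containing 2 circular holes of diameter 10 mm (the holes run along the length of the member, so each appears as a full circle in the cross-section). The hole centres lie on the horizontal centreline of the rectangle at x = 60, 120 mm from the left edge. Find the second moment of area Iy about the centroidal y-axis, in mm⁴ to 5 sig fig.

Iy ≈ 2.9018 × 10⁷ mm⁴

Break the section into simple shapes (no overlaps), measuring from the bottom-left corner of the bounding box.
Plate: 180 × 60, A = 10 800 mm², x = 90 mm, Ī = 29 160 000 mm⁴.
Hole 1 (subtracted): ⌀10, A = 78.53982 mm², x = 60 mm, Ī = 490.8739 mm⁴.
Hole 2 (subtracted): ⌀10, A = 78.53982 mm², x = 120 mm, Ī = 490.8739 mm⁴.
By symmetry the centroid is at mid-width, x̄ = 90 mm.
Transfer each piece to the centroidal y-axis using Ī + A·d² with d = x − 90:
  plate: d = 0 mm → contributes +29 160 000 mm⁴
  hole 1: d = -30 mm → contributes −71176.71 mm⁴
  hole 2: d = 30 mm → contributes −71176.71 mm⁴
Total I = 29 017 647 mm⁴.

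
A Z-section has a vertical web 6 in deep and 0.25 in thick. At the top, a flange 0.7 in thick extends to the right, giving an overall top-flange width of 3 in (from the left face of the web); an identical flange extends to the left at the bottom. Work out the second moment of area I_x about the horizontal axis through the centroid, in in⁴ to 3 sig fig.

Treat the section as a set of non-overlapping primitives; coordinates are from the bounding-box lower-left.
Web: 0.25 × 6, A = 1.5 in², y = 3 in, Ī = 4.5 in⁴.
Top flange (beyond web): 2.75 × 0.7, A = 1.925 in², y = 5.65 in, Ī = 0.078604 in⁴.
Bottom flange (beyond web): 2.75 × 0.7, A = 1.925 in², y = 0.35 in, Ī = 0.078604 in⁴.
Centroid: ȳ = ΣA·y / ΣA = 3 in.
Transfer each piece to the horizontal axis through the centroid using Ī + A·d² with d = y − 3:
  web: d = 0 in → contributes +4.5 in⁴
  top flange (beyond web): d = 2.65 in → contributes +13.597 in⁴
  bottom flange (beyond web): d = -2.65 in → contributes +13.597 in⁴
Total I = 31.694 in⁴.

I_x ≈ 31.7 in⁴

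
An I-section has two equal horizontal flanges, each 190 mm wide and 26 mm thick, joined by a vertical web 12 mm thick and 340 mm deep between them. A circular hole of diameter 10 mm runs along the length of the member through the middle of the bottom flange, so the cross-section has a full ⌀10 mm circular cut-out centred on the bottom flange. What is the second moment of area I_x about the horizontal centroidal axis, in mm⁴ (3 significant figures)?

Treat the section as a set of non-overlapping primitives; coordinates are from the bounding-box lower-left.
Bottom flange: 190 × 26, A = 4 940 mm², y = 13 mm, Ī = 278 287 mm⁴.
Web: 12 × 340, A = 4 080 mm², y = 196 mm, Ī = 39 304 000 mm⁴.
Top flange: 190 × 26, A = 4 940 mm², y = 379 mm, Ī = 278 287 mm⁴.
Hole (subtracted): ⌀10, A = 78.54 mm², y = 13 mm, Ī = 490.87 mm⁴.
Centroid: ȳ = ΣA·y / ΣA = 197.04 mm.
Transfer each piece to the horizontal centroidal axis using Ī + A·d² with d = y − 197.04:
  bottom flange: d = -184.04 mm → contributes +167 591 277 mm⁴
  web: d = -1.0354 mm → contributes +39 308 374 mm⁴
  top flange: d = 181.96 mm → contributes +163 847 208 mm⁴
  hole: d = -184.04 mm → contributes −2 660 558 mm⁴
Total I = 368 086 301 mm⁴.

I_x ≈ 3.68 × 10⁸ mm⁴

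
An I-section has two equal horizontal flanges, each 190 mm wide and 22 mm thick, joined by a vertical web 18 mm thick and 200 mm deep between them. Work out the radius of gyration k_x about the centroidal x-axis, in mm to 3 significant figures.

k_x ≈ 98.2 mm

Break the section into simple shapes (no overlaps), measuring from the bottom-left corner of the bounding box.
Bottom flange: 190 × 22, A = 4 180 mm², y = 11 mm, Ī = 168 593 mm⁴.
Web: 18 × 200, A = 3 600 mm², y = 122 mm, Ī = 12 000 000 mm⁴.
Top flange: 190 × 22, A = 4 180 mm², y = 233 mm, Ī = 168 593 mm⁴.
By symmetry the centroid is at mid-height, ȳ = 122 mm.
Transfer each piece to the centroidal x-axis using Ī + A·d² with d = y − 122:
  bottom flange: d = -111 mm → contributes +51 670 373 mm⁴
  web: d = 0 mm → contributes +12 000 000 mm⁴
  top flange: d = 111 mm → contributes +51 670 373 mm⁴
Total I = 115 340 747 mm⁴.
Radius of gyration: k = √(I/A) = √(115 340 747 / 11 960) = 98.203 mm.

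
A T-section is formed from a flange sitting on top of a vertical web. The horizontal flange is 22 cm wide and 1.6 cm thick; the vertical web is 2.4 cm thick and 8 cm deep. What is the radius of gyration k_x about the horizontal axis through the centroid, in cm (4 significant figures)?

k_x ≈ 2.699 cm

Break the section into simple shapes (no overlaps), measuring from the bottom-left corner of the bounding box.
Flange: 22 × 1.6, A = 35.2 cm², y = 8.8 cm, Ī = 7.50933 cm⁴.
Web: 2.4 × 8, A = 19.2 cm², y = 4 cm, Ī = 102.4 cm⁴.
Centroid: ȳ = ΣA·y / ΣA = 7.10588 cm.
Transfer each piece to the horizontal axis through the centroid using Ī + A·d² with d = y − 7.10588:
  flange: d = 1.69412 cm → contributes +108.535 cm⁴
  web: d = -3.10588 cm → contributes +287.613 cm⁴
Total I = 396.147 cm⁴.
Radius of gyration: k = √(I/A) = √(396.147 / 54.4) = 2.69854 cm.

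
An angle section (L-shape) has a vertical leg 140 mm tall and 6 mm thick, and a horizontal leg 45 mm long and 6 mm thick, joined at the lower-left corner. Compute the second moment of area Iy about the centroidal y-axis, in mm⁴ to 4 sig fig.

Treat the section as a set of non-overlapping primitives; coordinates are from the bounding-box lower-left.
Vertical leg: 6 × 140, A = 840 mm², x = 3 mm, Ī = 2 520 mm⁴.
Horizontal leg (remainder): 39 × 6, A = 234 mm², x = 25.5 mm, Ī = 29659.5 mm⁴.
Centroid: x̄ = ΣA·x / ΣA = 7.90223 mm.
Transfer each piece to the centroidal y-axis using Ī + A·d² with d = x − 7.90223:
  vertical leg: d = -4.90223 mm → contributes +22706.8 mm⁴
  horizontal leg (remainder): d = 17.5978 mm → contributes +102 125 mm⁴
Total I = 124 832 mm⁴.

Iy ≈ 1.248 × 10⁵ mm⁴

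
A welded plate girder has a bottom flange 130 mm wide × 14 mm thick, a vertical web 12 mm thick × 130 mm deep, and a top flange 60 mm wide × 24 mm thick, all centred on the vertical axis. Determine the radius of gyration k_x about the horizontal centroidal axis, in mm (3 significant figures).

Treat the section as a set of non-overlapping primitives; coordinates are from the bounding-box lower-left.
Bottom plate: 130 × 14, A = 1 820 mm², y = 7 mm, Ī = 29 727 mm⁴.
Web plate: 12 × 130, A = 1 560 mm², y = 79 mm, Ī = 2 197 000 mm⁴.
Top plate: 60 × 24, A = 1 440 mm², y = 156 mm, Ī = 69 120 mm⁴.
Centroid: ȳ = ΣA·y / ΣA = 74.817 mm.
Transfer each piece to the horizontal centroidal axis using Ī + A·d² with d = y − 74.817:
  bottom plate: d = -67.817 mm → contributes +8 400 277 mm⁴
  web plate: d = 4.1826 mm → contributes +2 224 291 mm⁴
  top plate: d = 81.183 mm → contributes +9 559 599 mm⁴
Total I = 20 184 166 mm⁴.
Radius of gyration: k = √(I/A) = √(20 184 166 / 4 820) = 64.712 mm.

k_x ≈ 64.7 mm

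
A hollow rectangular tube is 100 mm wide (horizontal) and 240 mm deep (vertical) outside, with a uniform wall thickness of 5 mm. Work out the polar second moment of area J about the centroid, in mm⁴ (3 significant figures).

Decompose the section into non-overlapping parts with the origin at the bottom-left of its bounding rectangle.
Outer rectangle: 100 × 240, A = 24 000 mm², y = 120 mm, Ī = 115 200 000 mm⁴.
Inner void (subtracted): 90 × 230, A = 20 700 mm², y = 120 mm, Ī = 91 252 500 mm⁴.
By symmetry the centroid is at mid-height, ȳ = 120 mm.
All pieces are centred on the centroidal x-axis, so I = ΣĪ (holes subtracted) = 23 947 500 mm⁴.
Repeating about the centroidal y-axis gives I_y = 6 027 500 mm⁴.
Polar second moment: J = I_x + I_y = 29 975 000 mm⁴.

J ≈ 3.00 × 10⁷ mm⁴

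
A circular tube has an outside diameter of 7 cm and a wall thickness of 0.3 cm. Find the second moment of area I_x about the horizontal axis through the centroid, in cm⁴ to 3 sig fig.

I_x ≈ 35.5 cm⁴

Decompose the section into non-overlapping parts with the origin at the bottom-left of its bounding rectangle.
Outer circle: ⌀7, A = 38.485 cm², y = 3.5 cm, Ī = 117.86 cm⁴.
Bore (subtracted): ⌀6.4, A = 32.17 cm², y = 3.5 cm, Ī = 82.355 cm⁴.
By symmetry the centroid is at mid-height, ȳ = 3.5 cm.
All pieces are centred on the horizontal axis through the centroid, so I = ΣĪ (holes subtracted) = 35.504 cm⁴.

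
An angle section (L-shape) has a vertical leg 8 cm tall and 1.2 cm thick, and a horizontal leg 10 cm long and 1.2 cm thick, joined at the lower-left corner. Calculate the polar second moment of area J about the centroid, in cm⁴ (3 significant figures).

J ≈ 306 cm⁴

Decompose the section into non-overlapping parts with the origin at the bottom-left of its bounding rectangle.
Vertical leg: 1.2 × 8, A = 9.6 cm², y = 4 cm, Ī = 51.2 cm⁴.
Horizontal leg (remainder): 8.8 × 1.2, A = 10.56 cm², y = 0.6 cm, Ī = 1.2672 cm⁴.
Centroid: ȳ = ΣA·y / ΣA = 2.219 cm.
Transfer each piece to the centroidal x-axis using Ī + A·d² with d = y − 2.219:
  vertical leg: d = 1.781 cm → contributes +81.649 cm⁴
  horizontal leg (remainder): d = -1.619 cm → contributes +28.948 cm⁴
Total I = 110.6 cm⁴.
For the y-axis: x̄ = 3.219 cm.
Repeating about the centroidal y-axis gives I_y = 195.01 cm⁴.
Polar second moment: J = I_x + I_y = 305.61 cm⁴.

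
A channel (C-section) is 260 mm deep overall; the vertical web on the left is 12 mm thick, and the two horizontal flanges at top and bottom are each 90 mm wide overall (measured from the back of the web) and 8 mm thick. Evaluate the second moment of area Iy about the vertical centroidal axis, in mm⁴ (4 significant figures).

Treat the section as a set of non-overlapping primitives; coordinates are from the bounding-box lower-left.
Web: 12 × 260, A = 3 120 mm², x = 6 mm, Ī = 37 440 mm⁴.
Top flange (beyond web): 78 × 8, A = 624 mm², x = 51 mm, Ī = 316 368 mm⁴.
Bottom flange (beyond web): 78 × 8, A = 624 mm², x = 51 mm, Ī = 316 368 mm⁴.
Centroid: x̄ = ΣA·x / ΣA = 18.8571 mm.
Transfer each piece to the vertical centroidal axis using Ī + A·d² with d = x − 18.8571:
  web: d = -12.8571 mm → contributes +553 195 mm⁴
  top flange (beyond web): d = 32.1429 mm → contributes +961 062 mm⁴
  bottom flange (beyond web): d = 32.1429 mm → contributes +961 062 mm⁴
Total I = 2 475 319 mm⁴.

Iy ≈ 2.475 × 10⁶ mm⁴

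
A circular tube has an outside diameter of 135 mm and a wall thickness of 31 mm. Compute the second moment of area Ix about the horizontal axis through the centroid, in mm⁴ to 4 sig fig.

Ix ≈ 1.491 × 10⁷ mm⁴

Decompose the section into non-overlapping parts with the origin at the bottom-left of its bounding rectangle.
Outer circle: ⌀135, A = 14313.9 mm², y = 67.5 mm, Ī = 16 304 406 mm⁴.
Bore (subtracted): ⌀73, A = 4185.39 mm², y = 67.5 mm, Ī = 1 393 995 mm⁴.
By symmetry the centroid is at mid-height, ȳ = 67.5 mm.
All pieces are centred on the horizontal axis through the centroid, so I = ΣĪ (holes subtracted) = 14 910 410 mm⁴.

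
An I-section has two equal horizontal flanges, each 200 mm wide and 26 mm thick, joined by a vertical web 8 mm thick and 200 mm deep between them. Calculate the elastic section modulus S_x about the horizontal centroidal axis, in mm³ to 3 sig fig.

S_x ≈ 1.10 × 10⁶ mm³

Treat the section as a set of non-overlapping primitives; coordinates are from the bounding-box lower-left.
Bottom flange: 200 × 26, A = 5 200 mm², y = 13 mm, Ī = 292 933 mm⁴.
Web: 8 × 200, A = 1 600 mm², y = 126 mm, Ī = 5 333 333 mm⁴.
Top flange: 200 × 26, A = 5 200 mm², y = 239 mm, Ī = 292 933 mm⁴.
By symmetry the centroid is at mid-height, ȳ = 126 mm.
Transfer each piece to the horizontal centroidal axis using Ī + A·d² with d = y − 126:
  bottom flange: d = -113 mm → contributes +66 691 733 mm⁴
  web: d = 0 mm → contributes +5 333 333 mm⁴
  top flange: d = 113 mm → contributes +66 691 733 mm⁴
Total I = 138 716 800 mm⁴.
Extreme fibre distance c = 126 mm; S = I/c = 1 100 927 mm³.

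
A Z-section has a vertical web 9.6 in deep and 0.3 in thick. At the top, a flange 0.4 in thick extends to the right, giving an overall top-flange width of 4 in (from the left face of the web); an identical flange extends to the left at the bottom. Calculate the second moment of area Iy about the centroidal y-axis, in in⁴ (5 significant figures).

Split into non-overlapping primitives; take the origin at the lower-left of the bounding box.
Web: 0.3 × 9.6, A = 2.88 in², x = 3.85 in, Ī = 0.0216 in⁴.
Top flange (beyond web): 3.7 × 0.4, A = 1.48 in², x = 5.85 in, Ī = 1.688433 in⁴.
Bottom flange (beyond web): 3.7 × 0.4, A = 1.48 in², x = 1.85 in, Ī = 1.688433 in⁴.
Centroid: x̄ = ΣA·x / ΣA = 3.85 in.
Transfer each piece to the centroidal y-axis using Ī + A·d² with d = x − 3.85:
  web: d = 0 in → contributes +0.0216 in⁴
  top flange (beyond web): d = 2 in → contributes +7.608433 in⁴
  bottom flange (beyond web): d = -2 in → contributes +7.608433 in⁴
Total I = 15.23847 in⁴.

Iy ≈ 15.238 in⁴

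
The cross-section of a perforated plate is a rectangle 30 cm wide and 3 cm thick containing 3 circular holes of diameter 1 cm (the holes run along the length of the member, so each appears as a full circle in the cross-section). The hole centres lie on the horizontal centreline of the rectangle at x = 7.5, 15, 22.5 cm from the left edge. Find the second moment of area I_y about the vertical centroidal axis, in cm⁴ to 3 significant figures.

Split into non-overlapping primitives; take the origin at the lower-left of the bounding box.
Plate: 30 × 3, A = 90 cm², x = 15 cm, Ī = 6 750 cm⁴.
Hole 1 (subtracted): ⌀1, A = 0.7854 cm², x = 7.5 cm, Ī = 0.049087 cm⁴.
Hole 2 (subtracted): ⌀1, A = 0.7854 cm², x = 15 cm, Ī = 0.049087 cm⁴.
Hole 3 (subtracted): ⌀1, A = 0.7854 cm², x = 22.5 cm, Ī = 0.049087 cm⁴.
By symmetry the centroid is at mid-width, x̄ = 15 cm.
Transfer each piece to the vertical centroidal axis using Ī + A·d² with d = x − 15:
  plate: d = 0 cm → contributes +6 750 cm⁴
  hole 1: d = -7.5 cm → contributes −44.228 cm⁴
  hole 2: d = 0 cm → contributes −0.049087 cm⁴
  hole 3: d = 7.5 cm → contributes −44.228 cm⁴
Total I = 6661.5 cm⁴.

I_y ≈ 6660 cm⁴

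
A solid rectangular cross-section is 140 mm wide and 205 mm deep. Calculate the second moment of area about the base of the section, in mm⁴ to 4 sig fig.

The section: 140 × 205, A = 28 700 mm², y = 102.5 mm, Ī = 100 509 792 mm⁴.
Transfer it to the bottom edge using Ī + A·d² with d = y − 0:
  the section: d = 102.5 mm → contributes +402 039 167 mm⁴
Total I = 402 039 167 mm⁴.

I_base ≈ 4.020 × 10⁸ mm⁴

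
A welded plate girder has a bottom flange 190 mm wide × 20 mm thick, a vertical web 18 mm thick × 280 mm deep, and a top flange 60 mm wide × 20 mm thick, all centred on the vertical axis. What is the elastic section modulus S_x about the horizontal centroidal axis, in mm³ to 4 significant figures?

S_x ≈ 6.560 × 10⁵ mm³

Split into non-overlapping primitives; take the origin at the lower-left of the bounding box.
Bottom plate: 190 × 20, A = 3 800 mm², y = 10 mm, Ī = 126 667 mm⁴.
Web plate: 18 × 280, A = 5 040 mm², y = 160 mm, Ī = 32 928 000 mm⁴.
Top plate: 60 × 20, A = 1 200 mm², y = 310 mm, Ī = 40 000 mm⁴.
Centroid: ȳ = ΣA·y / ΣA = 121.155 mm.
Transfer each piece to the horizontal centroidal axis using Ī + A·d² with d = y − 121.155:
  bottom plate: d = -111.155 mm → contributes +47 077 636 mm⁴
  web plate: d = 38.8446 mm → contributes +40 532 879 mm⁴
  top plate: d = 188.845 mm → contributes +42 834 749 mm⁴
Total I = 130 445 264 mm⁴.
Extreme fibre distance c = 198.845 mm; S = I/c = 656 016 mm³.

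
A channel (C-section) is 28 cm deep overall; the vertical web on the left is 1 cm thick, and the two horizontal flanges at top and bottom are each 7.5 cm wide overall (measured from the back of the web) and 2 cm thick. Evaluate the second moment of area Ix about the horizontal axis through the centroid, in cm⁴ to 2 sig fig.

Ix ≈ 6200 cm⁴

Break the section into simple shapes (no overlaps), measuring from the bottom-left corner of the bounding box.
Web: 1 × 28, A = 28 cm², y = 14 cm, Ī = 1 829 cm⁴.
Top flange (beyond web): 6.5 × 2, A = 13 cm², y = 27 cm, Ī = 4.333 cm⁴.
Bottom flange (beyond web): 6.5 × 2, A = 13 cm², y = 1 cm, Ī = 4.333 cm⁴.
By symmetry the centroid is at mid-height, ȳ = 14 cm.
Transfer each piece to the horizontal axis through the centroid using Ī + A·d² with d = y − 14:
  web: d = 0 cm → contributes +1 829 cm⁴
  top flange (beyond web): d = 13 cm → contributes +2 201 cm⁴
  bottom flange (beyond web): d = -13 cm → contributes +2 201 cm⁴
Total I = 6 232 cm⁴.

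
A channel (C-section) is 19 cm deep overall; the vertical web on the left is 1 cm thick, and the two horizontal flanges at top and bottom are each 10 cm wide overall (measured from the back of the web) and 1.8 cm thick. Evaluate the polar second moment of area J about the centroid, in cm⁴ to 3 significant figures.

J ≈ 3500 cm⁴

Split into non-overlapping primitives; take the origin at the lower-left of the bounding box.
Web: 1 × 19, A = 19 cm², y = 9.5 cm, Ī = 571.58 cm⁴.
Top flange (beyond web): 9 × 1.8, A = 16.2 cm², y = 18.1 cm, Ī = 4.374 cm⁴.
Bottom flange (beyond web): 9 × 1.8, A = 16.2 cm², y = 0.9 cm, Ī = 4.374 cm⁴.
By symmetry the centroid is at mid-height, ȳ = 9.5 cm.
Transfer each piece to the centroidal x-axis using Ī + A·d² with d = y − 9.5:
  web: d = 0 cm → contributes +571.58 cm⁴
  top flange (beyond web): d = 8.6 cm → contributes +1202.5 cm⁴
  bottom flange (beyond web): d = -8.6 cm → contributes +1202.5 cm⁴
Total I = 2976.6 cm⁴.
For the y-axis: x̄ = 3.6518 cm.
Repeating about the centroidal y-axis gives I_y = 519.7 cm⁴.
Polar second moment: J = I_x + I_y = 3496.3 cm⁴.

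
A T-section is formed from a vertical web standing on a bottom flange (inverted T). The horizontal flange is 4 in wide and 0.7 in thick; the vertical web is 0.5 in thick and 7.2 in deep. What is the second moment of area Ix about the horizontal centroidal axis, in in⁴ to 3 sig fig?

Ix ≈ 40.2 in⁴

Decompose the section into non-overlapping parts with the origin at the bottom-left of its bounding rectangle.
Flange: 4 × 0.7, A = 2.8 in², y = 0.35 in, Ī = 0.11433 in⁴.
Web: 0.5 × 7.2, A = 3.6 in², y = 4.3 in, Ī = 15.552 in⁴.
Centroid: ȳ = ΣA·y / ΣA = 2.5719 in.
Transfer each piece to the horizontal centroidal axis using Ī + A·d² with d = y − 2.5719:
  flange: d = -2.2219 in → contributes +13.937 in⁴
  web: d = 1.7281 in → contributes +26.303 in⁴
Total I = 40.24 in⁴.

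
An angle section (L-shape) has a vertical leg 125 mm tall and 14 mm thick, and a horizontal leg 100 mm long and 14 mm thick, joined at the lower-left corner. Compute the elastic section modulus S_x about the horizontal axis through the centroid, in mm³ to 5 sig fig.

Split into non-overlapping primitives; take the origin at the lower-left of the bounding box.
Vertical leg: 14 × 125, A = 1 750 mm², y = 62.5 mm, Ī = 2 278 646 mm⁴.
Horizontal leg (remainder): 86 × 14, A = 1 204 mm², y = 7 mm, Ī = 19665.33 mm⁴.
Centroid: ȳ = ΣA·y / ΣA = 39.87915 mm.
Transfer each piece to the horizontal axis through the centroid using Ī + A·d² with d = y − 39.87915:
  vertical leg: d = 22.62085 mm → contributes +3 174 126 mm⁴
  horizontal leg (remainder): d = -32.87915 mm → contributes +1 321 235 mm⁴
Total I = 4 495 362 mm⁴.
Extreme fibre distance c = 85.12085 mm; S = I/c = 52811.52 mm³.

S_x ≈ 5.2812 × 10⁴ mm³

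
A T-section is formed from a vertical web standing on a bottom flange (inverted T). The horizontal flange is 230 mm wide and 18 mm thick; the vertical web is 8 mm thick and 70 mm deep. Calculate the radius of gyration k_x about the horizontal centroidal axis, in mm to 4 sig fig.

Treat the section as a set of non-overlapping primitives; coordinates are from the bounding-box lower-left.
Flange: 230 × 18, A = 4 140 mm², y = 9 mm, Ī = 111 780 mm⁴.
Web: 8 × 70, A = 560 mm², y = 53 mm, Ī = 228 667 mm⁴.
Centroid: ȳ = ΣA·y / ΣA = 14.2426 mm.
Transfer each piece to the horizontal centroidal axis using Ī + A·d² with d = y − 14.2426:
  flange: d = -5.24255 mm → contributes +225 565 mm⁴
  web: d = 38.7574 mm → contributes +1 069 865 mm⁴
Total I = 1 295 430 mm⁴.
Radius of gyration: k = √(I/A) = √(1 295 430 / 4 700) = 16.6019 mm.

k_x ≈ 16.60 mm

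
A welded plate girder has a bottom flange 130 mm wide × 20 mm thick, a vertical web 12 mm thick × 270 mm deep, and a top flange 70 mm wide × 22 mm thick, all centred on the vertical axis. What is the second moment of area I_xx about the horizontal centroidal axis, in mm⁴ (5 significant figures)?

Split into non-overlapping primitives; take the origin at the lower-left of the bounding box.
Bottom plate: 130 × 20, A = 2 600 mm², y = 10 mm, Ī = 86666.67 mm⁴.
Web plate: 12 × 270, A = 3 240 mm², y = 155 mm, Ī = 19 683 000 mm⁴.
Top plate: 70 × 22, A = 1 540 mm², y = 301 mm, Ī = 62113.33 mm⁴.
Centroid: ȳ = ΣA·y / ΣA = 134.3821 mm.
Transfer each piece to the horizontal centroidal axis using Ī + A·d² with d = y − 134.3821:
  bottom plate: d = -124.3821 mm → contributes +40 311 033 mm⁴
  web plate: d = 20.61789 mm → contributes +21 060 315 mm⁴
  top plate: d = 166.6179 mm → contributes +42 814 854 mm⁴
Total I = 104 186 202 mm⁴.

I_xx ≈ 1.0419 × 10⁸ mm⁴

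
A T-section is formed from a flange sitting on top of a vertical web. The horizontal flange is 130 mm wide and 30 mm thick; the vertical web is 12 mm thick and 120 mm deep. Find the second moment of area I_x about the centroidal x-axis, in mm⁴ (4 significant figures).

I_x ≈ 7.936 × 10⁶ mm⁴

Treat the section as a set of non-overlapping primitives; coordinates are from the bounding-box lower-left.
Flange: 130 × 30, A = 3 900 mm², y = 135 mm, Ī = 292 500 mm⁴.
Web: 12 × 120, A = 1 440 mm², y = 60 mm, Ī = 1 728 000 mm⁴.
Centroid: ȳ = ΣA·y / ΣA = 114.775 mm.
Transfer each piece to the centroidal x-axis using Ī + A·d² with d = y − 114.775:
  flange: d = 20.2247 mm → contributes +1 887 753 mm⁴
  web: d = -54.7753 mm → contributes +6 048 477 mm⁴
Total I = 7 936 230 mm⁴.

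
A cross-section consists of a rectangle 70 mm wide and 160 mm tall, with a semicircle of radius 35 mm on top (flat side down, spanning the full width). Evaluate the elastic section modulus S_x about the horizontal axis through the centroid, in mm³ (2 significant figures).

Split into non-overlapping primitives; take the origin at the lower-left of the bounding box.
Rectangular body: 70 × 160, A = 11 200 mm², y = 80 mm, Ī = 23 893 333 mm⁴.
Semicircular cap: semicircle r = 35, A = 1 924 mm², y = 174.9 mm, Ī = 164 704 mm⁴.
Centroid: ȳ = ΣA·y / ΣA = 93.91 mm.
Transfer each piece to the horizontal axis through the centroid using Ī + A·d² with d = y − 93.91:
  rectangular body: d = -13.91 mm → contributes +26 059 531 mm⁴
  semicircular cap: d = 80.95 mm → contributes +12 773 110 mm⁴
Total I = 38 832 641 mm⁴.
Extreme fibre distance c = 101.1 mm; S = I/c = 384 129 mm³.

S_x ≈ 3.8 × 10⁵ mm³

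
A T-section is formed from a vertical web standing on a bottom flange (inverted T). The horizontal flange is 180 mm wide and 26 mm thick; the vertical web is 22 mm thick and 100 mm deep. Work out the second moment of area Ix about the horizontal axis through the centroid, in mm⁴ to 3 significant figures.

Ix ≈ 8.04 × 10⁶ mm⁴

Treat the section as a set of non-overlapping primitives; coordinates are from the bounding-box lower-left.
Flange: 180 × 26, A = 4 680 mm², y = 13 mm, Ī = 263 640 mm⁴.
Web: 22 × 100, A = 2 200 mm², y = 76 mm, Ī = 1 833 333 mm⁴.
Centroid: ȳ = ΣA·y / ΣA = 33.145 mm.
Transfer each piece to the horizontal axis through the centroid using Ī + A·d² with d = y − 33.145:
  flange: d = -20.145 mm → contributes +2 162 948 mm⁴
  web: d = 42.855 mm → contributes +5 873 680 mm⁴
Total I = 8 036 628 mm⁴.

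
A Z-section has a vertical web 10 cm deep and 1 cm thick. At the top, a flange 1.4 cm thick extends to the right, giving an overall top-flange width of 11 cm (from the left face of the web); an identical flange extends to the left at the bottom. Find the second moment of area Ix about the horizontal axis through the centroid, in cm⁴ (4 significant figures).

Break the section into simple shapes (no overlaps), measuring from the bottom-left corner of the bounding box.
Web: 1 × 10, A = 10 cm², y = 5 cm, Ī = 83.3333 cm⁴.
Top flange (beyond web): 10 × 1.4, A = 14 cm², y = 9.3 cm, Ī = 2.28667 cm⁴.
Bottom flange (beyond web): 10 × 1.4, A = 14 cm², y = 0.7 cm, Ī = 2.28667 cm⁴.
Centroid: ȳ = ΣA·y / ΣA = 5 cm.
Transfer each piece to the horizontal axis through the centroid using Ī + A·d² with d = y − 5:
  web: d = 0 cm → contributes +83.3333 cm⁴
  top flange (beyond web): d = 4.3 cm → contributes +261.147 cm⁴
  bottom flange (beyond web): d = -4.3 cm → contributes +261.147 cm⁴
Total I = 605.627 cm⁴.

Ix ≈ 605.6 cm⁴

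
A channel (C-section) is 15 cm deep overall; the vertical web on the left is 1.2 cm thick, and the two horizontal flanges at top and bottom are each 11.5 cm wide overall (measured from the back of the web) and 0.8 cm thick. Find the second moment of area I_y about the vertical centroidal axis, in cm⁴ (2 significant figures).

Decompose the section into non-overlapping parts with the origin at the bottom-left of its bounding rectangle.
Web: 1.2 × 15, A = 18 cm², x = 0.6 cm, Ī = 2.16 cm⁴.
Top flange (beyond web): 10.3 × 0.8, A = 8.24 cm², x = 6.35 cm, Ī = 72.85 cm⁴.
Bottom flange (beyond web): 10.3 × 0.8, A = 8.24 cm², x = 6.35 cm, Ī = 72.85 cm⁴.
Centroid: x̄ = ΣA·x / ΣA = 3.348 cm.
Transfer each piece to the vertical centroidal axis using Ī + A·d² with d = x − 3.348:
  web: d = -2.748 cm → contributes +138.1 cm⁴
  top flange (beyond web): d = 3.002 cm → contributes +147.1 cm⁴
  bottom flange (beyond web): d = 3.002 cm → contributes +147.1 cm⁴
Total I = 432.3 cm⁴.

I_y ≈ 430 cm⁴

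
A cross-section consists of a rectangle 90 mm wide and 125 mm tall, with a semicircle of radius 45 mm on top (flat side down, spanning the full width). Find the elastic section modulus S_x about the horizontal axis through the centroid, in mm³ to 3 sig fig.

S_x ≈ 3.53 × 10⁵ mm³

Split into non-overlapping primitives; take the origin at the lower-left of the bounding box.
Rectangular body: 90 × 125, A = 11 250 mm², y = 62.5 mm, Ī = 14 648 438 mm⁴.
Semicircular cap: semicircle r = 45, A = 3180.9 mm², y = 144.1 mm, Ī = 450 072 mm⁴.
Centroid: ȳ = ΣA·y / ΣA = 80.486 mm.
Transfer each piece to the horizontal axis through the centroid using Ī + A·d² with d = y − 80.486:
  rectangular body: d = -17.986 mm → contributes +18 287 781 mm⁴
  semicircular cap: d = 63.613 mm → contributes +13 321 618 mm⁴
Total I = 31 609 399 mm⁴.
Extreme fibre distance c = 89.514 mm; S = I/c = 353 123 mm³.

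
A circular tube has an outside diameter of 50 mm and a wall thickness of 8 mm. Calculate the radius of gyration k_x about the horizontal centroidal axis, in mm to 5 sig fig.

k_x ≈ 15.116 mm

Split into non-overlapping primitives; take the origin at the lower-left of the bounding box.
Outer circle: ⌀50, A = 1963.495 mm², y = 25 mm, Ī = 306796.2 mm⁴.
Bore (subtracted): ⌀34, A = 907.9203 mm², y = 25 mm, Ī = 65597.24 mm⁴.
By symmetry the centroid is at mid-height, ȳ = 25 mm.
All pieces are centred on the horizontal centroidal axis, so I = ΣĪ (holes subtracted) = 241198.9 mm⁴.
Radius of gyration: k = √(I/A) = √(241198.9 / 1055.575) = 15.11622 mm.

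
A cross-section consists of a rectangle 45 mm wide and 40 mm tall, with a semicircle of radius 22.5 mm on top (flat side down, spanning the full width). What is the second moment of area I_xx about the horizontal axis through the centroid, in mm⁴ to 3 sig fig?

I_xx ≈ 7.50 × 10⁵ mm⁴

Split into non-overlapping primitives; take the origin at the lower-left of the bounding box.
Rectangular body: 45 × 40, A = 1 800 mm², y = 20 mm, Ī = 240 000 mm⁴.
Semicircular cap: semicircle r = 22.5, A = 795.22 mm², y = 49.549 mm, Ī = 28 130 mm⁴.
Centroid: ȳ = ΣA·y / ΣA = 29.054 mm.
Transfer each piece to the horizontal axis through the centroid using Ī + A·d² with d = y − 29.054:
  rectangular body: d = -9.0544 mm → contributes +387 567 mm⁴
  semicircular cap: d = 20.495 mm → contributes +362 153 mm⁴
Total I = 749 720 mm⁴.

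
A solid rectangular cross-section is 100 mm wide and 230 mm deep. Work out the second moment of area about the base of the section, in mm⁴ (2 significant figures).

The section: 100 × 230, A = 23 000 mm², y = 115 mm, Ī = 101 391 667 mm⁴.
Transfer it to the bottom edge using Ī + A·d² with d = y − 0:
  the section: d = 115 mm → contributes +405 566 667 mm⁴
Total I = 405 566 667 mm⁴.

I_base ≈ 4.1 × 10⁸ mm⁴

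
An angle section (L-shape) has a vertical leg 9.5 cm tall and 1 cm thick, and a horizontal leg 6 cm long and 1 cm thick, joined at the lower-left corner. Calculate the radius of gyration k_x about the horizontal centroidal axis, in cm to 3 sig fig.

k_x ≈ 3.01 cm

Split into non-overlapping primitives; take the origin at the lower-left of the bounding box.
Vertical leg: 1 × 9.5, A = 9.5 cm², y = 4.75 cm, Ī = 71.448 cm⁴.
Horizontal leg (remainder): 5 × 1, A = 5 cm², y = 0.5 cm, Ī = 0.41667 cm⁴.
Centroid: ȳ = ΣA·y / ΣA = 3.2845 cm.
Transfer each piece to the horizontal centroidal axis using Ī + A·d² with d = y − 3.2845:
  vertical leg: d = 1.4655 cm → contributes +91.851 cm⁴
  horizontal leg (remainder): d = -2.7845 cm → contributes +39.183 cm⁴
Total I = 131.03 cm⁴.
Radius of gyration: k = √(I/A) = √(131.03 / 14.5) = 3.0061 cm.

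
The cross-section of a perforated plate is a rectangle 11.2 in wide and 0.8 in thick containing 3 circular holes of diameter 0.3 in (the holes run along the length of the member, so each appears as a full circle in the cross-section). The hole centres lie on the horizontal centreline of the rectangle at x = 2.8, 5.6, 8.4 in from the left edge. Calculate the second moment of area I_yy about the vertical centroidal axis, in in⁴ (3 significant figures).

I_yy ≈ 92.6 in⁴

Treat the section as a set of non-overlapping primitives; coordinates are from the bounding-box lower-left.
Plate: 11.2 × 0.8, A = 8.96 in², x = 5.6 in, Ī = 93.662 in⁴.
Hole 1 (subtracted): ⌀0.3, A = 0.070686 in², x = 2.8 in, Ī = 0.00039761 in⁴.
Hole 2 (subtracted): ⌀0.3, A = 0.070686 in², x = 5.6 in, Ī = 0.00039761 in⁴.
Hole 3 (subtracted): ⌀0.3, A = 0.070686 in², x = 8.4 in, Ī = 0.00039761 in⁴.
By symmetry the centroid is at mid-width, x̄ = 5.6 in.
Transfer each piece to the vertical centroidal axis using Ī + A·d² with d = x − 5.6:
  plate: d = 0 in → contributes +93.662 in⁴
  hole 1: d = -2.8 in → contributes −0.55457 in⁴
  hole 2: d = 0 in → contributes −0.00039761 in⁴
  hole 3: d = 2.8 in → contributes −0.55457 in⁴
Total I = 92.552 in⁴.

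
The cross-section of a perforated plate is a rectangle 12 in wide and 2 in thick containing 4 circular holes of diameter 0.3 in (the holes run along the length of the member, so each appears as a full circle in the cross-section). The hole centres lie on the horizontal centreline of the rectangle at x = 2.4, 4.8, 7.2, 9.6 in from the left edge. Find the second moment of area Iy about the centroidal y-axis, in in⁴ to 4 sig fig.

Iy ≈ 286.0 in⁴

Treat the section as a set of non-overlapping primitives; coordinates are from the bounding-box lower-left.
Plate: 12 × 2, A = 24 in², x = 6 in, Ī = 288 in⁴.
Hole 1 (subtracted): ⌀0.3, A = 0.0706858 in², x = 2.4 in, Ī = 0.000397608 in⁴.
Hole 2 (subtracted): ⌀0.3, A = 0.0706858 in², x = 4.8 in, Ī = 0.000397608 in⁴.
Hole 3 (subtracted): ⌀0.3, A = 0.0706858 in², x = 7.2 in, Ī = 0.000397608 in⁴.
Hole 4 (subtracted): ⌀0.3, A = 0.0706858 in², x = 9.6 in, Ī = 0.000397608 in⁴.
By symmetry the centroid is at mid-width, x̄ = 6 in.
Transfer each piece to the centroidal y-axis using Ī + A·d² with d = x − 6:
  plate: d = 0 in → contributes +288 in⁴
  hole 1: d = -3.6 in → contributes −0.916486 in⁴
  hole 2: d = -1.2 in → contributes −0.102185 in⁴
  hole 3: d = 1.2 in → contributes −0.102185 in⁴
  hole 4: d = 3.6 in → contributes −0.916486 in⁴
Total I = 285.963 in⁴.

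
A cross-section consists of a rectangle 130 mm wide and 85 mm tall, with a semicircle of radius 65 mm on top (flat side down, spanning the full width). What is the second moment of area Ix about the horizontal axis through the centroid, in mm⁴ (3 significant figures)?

Ix ≈ 2.90 × 10⁷ mm⁴

Decompose the section into non-overlapping parts with the origin at the bottom-left of its bounding rectangle.
Rectangular body: 130 × 85, A = 11 050 mm², y = 42.5 mm, Ī = 6 653 021 mm⁴.
Semicircular cap: semicircle r = 65, A = 6636.6 mm², y = 112.59 mm, Ī = 1 959 230 mm⁴.
Centroid: ȳ = ΣA·y / ΣA = 68.799 mm.
Transfer each piece to the horizontal axis through the centroid using Ī + A·d² with d = y − 68.799:
  rectangular body: d = -26.299 mm → contributes +14 295 587 mm⁴
  semicircular cap: d = 43.788 mm → contributes +14 684 145 mm⁴
Total I = 28 979 732 mm⁴.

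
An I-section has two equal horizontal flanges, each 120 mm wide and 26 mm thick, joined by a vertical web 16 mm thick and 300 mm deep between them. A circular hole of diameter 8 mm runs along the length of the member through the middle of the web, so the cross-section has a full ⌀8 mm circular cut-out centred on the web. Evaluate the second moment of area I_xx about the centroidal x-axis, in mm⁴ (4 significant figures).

I_xx ≈ 2.021 × 10⁸ mm⁴

Break the section into simple shapes (no overlaps), measuring from the bottom-left corner of the bounding box.
Bottom flange: 120 × 26, A = 3 120 mm², y = 13 mm, Ī = 175 760 mm⁴.
Web: 16 × 300, A = 4 800 mm², y = 176 mm, Ī = 36 000 000 mm⁴.
Top flange: 120 × 26, A = 3 120 mm², y = 339 mm, Ī = 175 760 mm⁴.
Hole (subtracted): ⌀8, A = 50.2655 mm², y = 176 mm, Ī = 201.062 mm⁴.
By symmetry the centroid is at mid-height, ȳ = 176 mm.
Transfer each piece to the centroidal x-axis using Ī + A·d² with d = y − 176:
  bottom flange: d = -163 mm → contributes +83 071 040 mm⁴
  web: d = 0 mm → contributes +36 000 000 mm⁴
  top flange: d = 163 mm → contributes +83 071 040 mm⁴
  hole: d = 0 mm → contributes −201.062 mm⁴
Total I = 202 141 879 mm⁴.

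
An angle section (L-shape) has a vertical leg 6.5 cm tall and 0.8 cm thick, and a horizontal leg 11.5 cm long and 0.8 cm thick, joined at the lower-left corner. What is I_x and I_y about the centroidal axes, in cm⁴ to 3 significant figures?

Split into non-overlapping primitives; take the origin at the lower-left of the bounding box.
Vertical leg: 0.8 × 6.5, A = 5.2 cm², y = 3.25 cm, Ī = 18.308 cm⁴.
Horizontal leg (remainder): 10.7 × 0.8, A = 8.56 cm², y = 0.4 cm, Ī = 0.45653 cm⁴.
Centroid: ȳ = ΣA·y / ΣA = 1.477 cm.
Transfer each piece to the centroidal x-axis using Ī + A·d² with d = y − 1.477:
  vertical leg: d = 1.773 cm → contributes +34.654 cm⁴
  horizontal leg (remainder): d = -1.077 cm → contributes +10.386 cm⁴
Total I = 45.04 cm⁴.
For the y-axis: x̄ = 3.977 cm.
Repeating about the centroidal y-axis gives I_y = 188.9 cm⁴.

I_x ≈ 45.0 cm⁴, I_y ≈ 189 cm⁴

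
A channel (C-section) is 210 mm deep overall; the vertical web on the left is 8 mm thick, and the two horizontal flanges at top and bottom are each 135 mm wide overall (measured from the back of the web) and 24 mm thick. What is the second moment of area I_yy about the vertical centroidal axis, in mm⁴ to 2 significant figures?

I_yy ≈ 1.4 × 10⁷ mm⁴

Decompose the section into non-overlapping parts with the origin at the bottom-left of its bounding rectangle.
Web: 8 × 210, A = 1 680 mm², x = 4 mm, Ī = 8 960 mm⁴.
Top flange (beyond web): 127 × 24, A = 3 048 mm², x = 71.5 mm, Ī = 4 096 766 mm⁴.
Bottom flange (beyond web): 127 × 24, A = 3 048 mm², x = 71.5 mm, Ī = 4 096 766 mm⁴.
Centroid: x̄ = ΣA·x / ΣA = 56.92 mm.
Transfer each piece to the vertical centroidal axis using Ī + A·d² with d = x − 56.92:
  web: d = -52.92 mm → contributes +4 713 252 mm⁴
  top flange (beyond web): d = 14.58 mm → contributes +4 744 995 mm⁴
  bottom flange (beyond web): d = 14.58 mm → contributes +4 744 995 mm⁴
Total I = 14 203 242 mm⁴.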